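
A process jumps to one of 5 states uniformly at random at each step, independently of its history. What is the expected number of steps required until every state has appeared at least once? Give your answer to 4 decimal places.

After k distinct states have appeared, the next step gives a new one with probability (5-k)/5, so the expected wait for the (k+1)-th is 5/(5-k).
E[T] = 5/5 + 5/4 + 5/3 + 5/2 + 5/1 = 5·H_{5}.
H_{5} = 2.28333, so E[T] = 11.41667.

11.4167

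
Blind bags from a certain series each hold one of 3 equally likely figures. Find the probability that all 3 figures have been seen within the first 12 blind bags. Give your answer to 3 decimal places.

Let A_i be the event that figure i is missing after 12 blind bags. By inclusion–exclusion on the A_i,
P(all seen) = Σ_{j=0}^{3} (-1)^j C(3,j)((3-j)/3)^12
= 1.0000 - 0.0231 + 0.0000 - 0.0000
= 0.9769.

0.977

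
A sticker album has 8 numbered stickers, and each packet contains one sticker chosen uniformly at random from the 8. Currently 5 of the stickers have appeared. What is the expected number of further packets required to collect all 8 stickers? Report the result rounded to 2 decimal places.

14.67

From k distinct to k+1 distinct takes on average 8/(8-k) packets.
Sum over k = 5,...,7: E = 8/3 + 8/2 + 8/1 = 14.667.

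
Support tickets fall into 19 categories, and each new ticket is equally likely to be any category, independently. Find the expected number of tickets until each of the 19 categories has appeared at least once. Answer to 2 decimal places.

Split into phases: going from k distinct to k+1 distinct takes on average 19/(19-k) tickets.
E[T] = 19/19 + 19/18 + 19/17 + ... + 19/2 + 19/1 = 19·H_{19}.
H_{19} = 3.548, so E[T] = 67.407.

67.41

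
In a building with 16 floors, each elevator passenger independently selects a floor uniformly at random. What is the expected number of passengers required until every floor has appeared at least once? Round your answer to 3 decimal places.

54.092

The wait to go from k to k+1 distinct floors is geometric with mean 16/(16-k).
E[T] = 16/16 + 16/15 + 16/14 + ... + 16/2 + 16/1 = 16·H_{16}.
H_{16} = 3.3807, so E[T] = 54.0917.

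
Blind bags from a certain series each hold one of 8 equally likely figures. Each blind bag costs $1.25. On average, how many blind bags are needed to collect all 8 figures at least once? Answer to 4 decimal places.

21.7429

The wait to go from k to k+1 distinct figures is geometric with mean 8/(8-k).
E[T] = 8/8 + 8/7 + 8/6 + ... + 8/2 + 8/1 = 8·H_{8}.
H_{8} = 2.71786, so E[T] = 21.74286.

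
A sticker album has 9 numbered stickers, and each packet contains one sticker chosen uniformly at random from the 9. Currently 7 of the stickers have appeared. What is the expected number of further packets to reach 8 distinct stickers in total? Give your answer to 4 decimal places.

With k distinct stickers already seen, the next new one takes an expected 9/(9-k) packets.
Only the k = 7 term is needed: E = 9/2 = 4.50000.

4.5000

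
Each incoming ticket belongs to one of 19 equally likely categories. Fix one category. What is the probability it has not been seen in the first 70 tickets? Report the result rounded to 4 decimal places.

Each ticket misses the fixed category with probability (19-1)/19 = 18/19, independently.
P(still missing after 70) = (18/19)^70 = 0.02272.

0.0227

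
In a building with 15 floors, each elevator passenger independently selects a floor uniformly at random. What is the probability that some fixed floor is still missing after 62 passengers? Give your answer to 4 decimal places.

Each passenger misses the fixed floor with probability (15-1)/15 = 14/15, independently.
P(still missing after 62) = (14/15)^62 = 0.01388.

0.0139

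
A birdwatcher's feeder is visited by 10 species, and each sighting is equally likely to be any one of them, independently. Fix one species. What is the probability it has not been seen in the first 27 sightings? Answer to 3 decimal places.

On each sighting the fixed species fails to appear with probability 9/10.
P(still missing after 27) = (9/10)^27 = 0.0581.

0.058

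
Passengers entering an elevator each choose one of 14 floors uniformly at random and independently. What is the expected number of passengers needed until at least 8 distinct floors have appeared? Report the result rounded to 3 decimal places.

11.222

With k distinct floors already seen, the next new one arrives after an expected 14/(14-k) passengers.
Sum over k = 0,...,7: E = 14/14 + 14/13 + 14/12 + ... + 14/8 + 14/7 = 11.2219.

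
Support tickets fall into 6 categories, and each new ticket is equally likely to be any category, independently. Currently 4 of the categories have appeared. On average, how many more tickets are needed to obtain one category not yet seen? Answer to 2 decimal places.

The number of tickets until the next new category is geometric with success probability 2/6, so its mean is 6/2.
E = 6/2 = 3.000.

3.00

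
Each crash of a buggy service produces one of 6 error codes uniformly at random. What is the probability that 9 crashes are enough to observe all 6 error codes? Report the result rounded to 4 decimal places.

By inclusion–exclusion over which error codes are missing,
P(all seen) = Σ_{j=0}^{6} (-1)^j C(6,j)((6-j)/6)^9
= 1.00000 - 1.16284 + 0.39018 - 0.03906 + 0.00076 - 0.00000 + 0.00000
= 0.18904.

0.1890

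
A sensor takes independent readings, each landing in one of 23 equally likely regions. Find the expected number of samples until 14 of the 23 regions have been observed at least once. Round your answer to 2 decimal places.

20.82

With k distinct regions already seen, the next new one arrives after an expected 23/(23-k) samples.
Sum over k = 0,...,13: E = 23/23 + 23/22 + 23/21 + ... + 23/11 + 23/10 = 20.822.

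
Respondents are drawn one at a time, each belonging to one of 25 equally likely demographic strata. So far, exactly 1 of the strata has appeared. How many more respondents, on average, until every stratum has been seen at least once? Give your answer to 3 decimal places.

With k distinct strata already seen, the next new one takes an expected 25/(25-k) respondents.
Sum over k = 1,...,24: E = 25/24 + 25/23 + 25/22 + ... + 25/2 + 25/1 = 94.3990.

94.399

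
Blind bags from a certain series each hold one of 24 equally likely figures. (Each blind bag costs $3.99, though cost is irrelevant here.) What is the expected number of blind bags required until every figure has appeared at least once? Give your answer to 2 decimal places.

After k distinct figures have appeared, the next blind bag gives a new one with probability (24-k)/24, so the expected wait for the (k+1)-th is 24/(24-k).
E[T] = 24/24 + 24/23 + 24/22 + ... + 24/2 + 24/1 = 24·H_{24}.
H_{24} = 3.776, so E[T] = 90.623.

90.62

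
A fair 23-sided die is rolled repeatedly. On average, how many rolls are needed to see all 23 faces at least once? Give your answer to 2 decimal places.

After k distinct faces have appeared, the next roll gives a new one with probability (23-k)/23, so the expected wait for the (k+1)-th is 23/(23-k).
E[T] = 23/23 + 23/22 + 23/21 + ... + 23/2 + 23/1 = 23·H_{23}.
H_{23} = 3.734, so E[T] = 85.889.

85.89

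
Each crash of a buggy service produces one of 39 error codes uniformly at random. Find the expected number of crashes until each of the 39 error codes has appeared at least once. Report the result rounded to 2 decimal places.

After k distinct error codes have appeared, the next crash gives a new one with probability (39-k)/39, so the expected wait for the (k+1)-th is 39/(39-k).
E[T] = 39/39 + 39/38 + 39/37 + ... + 39/2 + 39/1 = 39·H_{39}.
H_{39} = 4.254, so E[T] = 165.888.

165.89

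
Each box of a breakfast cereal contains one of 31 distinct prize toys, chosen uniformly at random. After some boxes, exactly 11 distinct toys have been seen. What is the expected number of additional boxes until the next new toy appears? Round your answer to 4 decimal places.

1.5500

Each box yields a new toy with probability (31-11)/31 = 20/31, so the wait is geometric with mean 31/20.
E = 31/20 = 1.55000.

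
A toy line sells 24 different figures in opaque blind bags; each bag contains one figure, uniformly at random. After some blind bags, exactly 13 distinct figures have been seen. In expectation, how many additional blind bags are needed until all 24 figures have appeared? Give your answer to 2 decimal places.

72.48

With k distinct figures already seen, the next new one takes an expected 24/(24-k) blind bags.
Sum over k = 13,...,23: E = 24/11 + 24/10 + 24/9 + ... + 24/2 + 24/1 = 72.477.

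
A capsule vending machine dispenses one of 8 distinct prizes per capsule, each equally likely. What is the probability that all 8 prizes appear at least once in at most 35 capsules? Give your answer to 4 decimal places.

0.9265

Let A_i be the event that prize i is missing after 35 capsules. By inclusion–exclusion on the A_i,
P(all seen) = Σ_{j=0}^{8} (-1)^j C(8,j)((8-j)/8)^35
= 1.00000 - 0.07471 + 0.00119 - 0.00000 + 0.00000 - 0.00000 + 0.00000 - 0.00000 + 0.00000
= 0.92647.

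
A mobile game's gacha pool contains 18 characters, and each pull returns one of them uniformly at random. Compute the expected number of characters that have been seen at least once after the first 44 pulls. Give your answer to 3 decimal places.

For each character, P(seen in 44 pulls) = 1 - (17/18)^44 = 0.9191.
By linearity of expectation, E[distinct seen] = 18·(1 - (17/18)^44) = 16.5444.

16.544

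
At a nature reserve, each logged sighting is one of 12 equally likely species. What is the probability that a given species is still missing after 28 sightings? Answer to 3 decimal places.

0.087

On each sighting the fixed species fails to appear with probability 11/12.
P(still missing after 28) = (11/12)^28 = 0.0875.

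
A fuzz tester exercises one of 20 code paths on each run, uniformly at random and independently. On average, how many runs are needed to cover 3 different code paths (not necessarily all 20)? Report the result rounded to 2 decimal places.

3.16

Going from k to k+1 distinct takes a geometric number of runs with mean 20/(20-k).
Sum over k = 0,...,2: E = 20/20 + 20/19 + 20/18 = 3.164.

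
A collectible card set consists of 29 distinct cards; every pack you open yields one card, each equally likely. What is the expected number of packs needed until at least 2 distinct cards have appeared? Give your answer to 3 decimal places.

2.036

With k distinct cards already seen, the next new one arrives after an expected 29/(29-k) packs.
Sum over k = 0,...,1: E = 29/29 + 29/28 = 2.0357.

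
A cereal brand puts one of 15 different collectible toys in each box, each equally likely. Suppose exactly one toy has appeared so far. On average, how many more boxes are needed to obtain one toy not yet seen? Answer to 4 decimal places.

Each box yields a new toy with probability (15-1)/15 = 14/15, so the wait is geometric with mean 15/14.
E = 15/14 = 1.07143.

1.0714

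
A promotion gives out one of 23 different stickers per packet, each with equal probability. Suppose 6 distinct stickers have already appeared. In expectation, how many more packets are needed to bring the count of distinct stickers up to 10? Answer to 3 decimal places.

From k distinct to k+1 distinct takes on average 23/(23-k) packets.
Sum over k = 6,...,9: E = 23/17 + 23/16 + 23/15 + 23/14 = 5.9666.

5.967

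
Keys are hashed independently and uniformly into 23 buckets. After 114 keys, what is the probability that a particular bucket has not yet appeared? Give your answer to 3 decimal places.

Each key misses the fixed bucket with probability (23-1)/23 = 22/23, independently.
P(still missing after 114) = (22/23)^114 = 0.0063.

0.006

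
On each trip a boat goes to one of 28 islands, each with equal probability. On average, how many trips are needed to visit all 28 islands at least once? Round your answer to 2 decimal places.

After k distinct islands have appeared, the next trip gives a new one with probability (28-k)/28, so the expected wait for the (k+1)-th is 28/(28-k).
E[T] = 28/28 + 28/27 + 28/26 + ... + 28/2 + 28/1 = 28·H_{28}.
H_{28} = 3.927, so E[T] = 109.961.

109.96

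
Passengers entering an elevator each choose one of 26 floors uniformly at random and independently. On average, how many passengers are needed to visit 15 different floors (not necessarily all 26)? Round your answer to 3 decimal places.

21.698

Going from k to k+1 distinct takes a geometric number of passengers with mean 26/(26-k).
Sum over k = 0,...,14: E = 26/26 + 26/25 + 26/24 + ... + 26/13 + 26/12 = 21.6981.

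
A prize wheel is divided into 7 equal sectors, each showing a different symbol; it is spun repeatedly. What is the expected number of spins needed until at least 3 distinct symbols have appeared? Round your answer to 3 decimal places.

3.567

With k distinct symbols already seen, the next new one arrives after an expected 7/(7-k) spins.
Sum over k = 0,...,2: E = 7/7 + 7/6 + 7/5 = 3.5667.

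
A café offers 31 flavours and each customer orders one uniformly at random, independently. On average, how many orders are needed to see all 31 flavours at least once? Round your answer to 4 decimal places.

The wait to go from k to k+1 distinct flavours is geometric with mean 31/(31-k).
E[T] = 31/31 + 31/30 + 31/29 + ... + 31/2 + 31/1 = 31·H_{31}.
H_{31} = 4.02725, so E[T] = 124.84460.

124.8446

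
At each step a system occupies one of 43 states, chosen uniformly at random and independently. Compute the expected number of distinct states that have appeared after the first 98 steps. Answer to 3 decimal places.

For each state, P(seen in 98 steps) = 1 - (42/43)^98 = 0.9003.
By linearity of expectation, E[distinct seen] = 43·(1 - (42/43)^98) = 38.7146.

38.715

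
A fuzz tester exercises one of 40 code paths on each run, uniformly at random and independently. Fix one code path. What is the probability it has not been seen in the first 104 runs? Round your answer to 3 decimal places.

Each run misses the fixed code path with probability (40-1)/40 = 39/40, independently.
P(still missing after 104) = (39/40)^104 = 0.0719.

0.072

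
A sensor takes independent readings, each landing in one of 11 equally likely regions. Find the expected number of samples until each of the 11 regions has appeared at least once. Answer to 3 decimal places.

Split into phases: going from k distinct to k+1 distinct takes on average 11/(11-k) samples.
E[T] = 11/11 + 11/10 + 11/9 + ... + 11/2 + 11/1 = 11·H_{11}.
H_{11} = 3.0199, so E[T] = 33.2187.

33.219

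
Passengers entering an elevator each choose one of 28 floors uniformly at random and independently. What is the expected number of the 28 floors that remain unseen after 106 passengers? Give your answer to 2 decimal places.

0.59

For each floor, P(unseen after 106) = (27/28)^106 = 0.021.
By linearity of expectation, E[unseen] = 28·(27/28)^106 = 0.593.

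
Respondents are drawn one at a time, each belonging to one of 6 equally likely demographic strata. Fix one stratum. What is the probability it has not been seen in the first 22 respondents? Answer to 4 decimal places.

0.0181

On each respondent the fixed stratum fails to appear with probability 5/6.
P(still missing after 22) = (5/6)^22 = 0.01811.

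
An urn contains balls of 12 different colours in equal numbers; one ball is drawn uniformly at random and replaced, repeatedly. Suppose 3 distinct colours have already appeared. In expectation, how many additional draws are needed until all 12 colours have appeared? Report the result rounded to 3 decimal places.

From k distinct to k+1 distinct takes on average 12/(12-k) draws.
Sum over k = 3,...,11: E = 12/9 + 12/8 + 12/7 + ... + 12/2 + 12/1 = 33.9476.

33.948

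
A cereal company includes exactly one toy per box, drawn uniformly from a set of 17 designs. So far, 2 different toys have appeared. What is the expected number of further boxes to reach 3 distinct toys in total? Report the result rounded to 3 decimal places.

1.133

With k distinct toys already seen, the next new one takes an expected 17/(17-k) boxes.
Only the k = 2 term is needed: E = 17/15 = 1.1333.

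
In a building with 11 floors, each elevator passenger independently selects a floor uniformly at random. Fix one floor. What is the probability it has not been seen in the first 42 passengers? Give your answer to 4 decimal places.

0.0183

Each passenger misses the fixed floor with probability (11-1)/11 = 10/11, independently.
P(still missing after 42) = (10/11)^42 = 0.01826.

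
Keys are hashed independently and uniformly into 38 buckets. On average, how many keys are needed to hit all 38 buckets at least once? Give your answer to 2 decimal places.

160.66

Split into phases: going from k distinct to k+1 distinct takes on average 38/(38-k) keys.
E[T] = 38/38 + 38/37 + 38/36 + ... + 38/2 + 38/1 = 38·H_{38}.
H_{38} = 4.228, so E[T] = 160.660.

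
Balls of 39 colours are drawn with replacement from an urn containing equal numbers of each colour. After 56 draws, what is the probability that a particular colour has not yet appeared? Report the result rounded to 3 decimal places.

0.233

On each draw the fixed colour fails to appear with probability 38/39.
P(still missing after 56) = (38/39)^56 = 0.2335.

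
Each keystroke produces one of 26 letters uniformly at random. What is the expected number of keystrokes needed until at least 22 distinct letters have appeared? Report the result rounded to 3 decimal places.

Going from k to k+1 distinct takes a geometric number of keystrokes with mean 26/(26-k).
Sum over k = 0,...,21: E = 26/26 + 26/25 + 26/24 + ... + 26/6 + 26/5 = 46.0482.

46.048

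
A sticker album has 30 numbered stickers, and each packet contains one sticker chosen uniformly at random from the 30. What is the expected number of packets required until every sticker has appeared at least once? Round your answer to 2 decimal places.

After k distinct stickers have appeared, the next packet gives a new one with probability (30-k)/30, so the expected wait for the (k+1)-th is 30/(30-k).
E[T] = 30/30 + 30/29 + 30/28 + ... + 30/2 + 30/1 = 30·H_{30}.
H_{30} = 3.995, so E[T] = 119.850.

119.85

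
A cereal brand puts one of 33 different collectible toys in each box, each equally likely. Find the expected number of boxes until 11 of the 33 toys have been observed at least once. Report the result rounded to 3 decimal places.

With k distinct toys already seen, the next new one arrives after an expected 33/(33-k) boxes.
Sum over k = 0,...,10: E = 33/33 + 33/32 + 33/31 + ... + 33/24 + 33/23 = 13.1335.

13.134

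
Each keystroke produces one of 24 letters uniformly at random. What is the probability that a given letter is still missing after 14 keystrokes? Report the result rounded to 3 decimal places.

Each keystroke misses the fixed letter with probability (24-1)/24 = 23/24, independently.
P(still missing after 14) = (23/24)^14 = 0.5511.

0.551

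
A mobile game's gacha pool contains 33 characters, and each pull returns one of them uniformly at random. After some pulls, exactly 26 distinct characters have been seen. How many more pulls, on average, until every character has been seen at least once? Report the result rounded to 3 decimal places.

From k distinct to k+1 distinct takes on average 33/(33-k) pulls.
Sum over k = 26,...,32: E = 33/7 + 33/6 + 33/5 + ... + 33/2 + 33/1 = 85.5643.

85.564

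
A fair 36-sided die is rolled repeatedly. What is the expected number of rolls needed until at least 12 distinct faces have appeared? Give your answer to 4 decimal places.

14.3496

Going from k to k+1 distinct takes a geometric number of rolls with mean 36/(36-k).
Sum over k = 0,...,11: E = 36/36 + 36/35 + 36/34 + ... + 36/26 + 36/25 = 14.34964.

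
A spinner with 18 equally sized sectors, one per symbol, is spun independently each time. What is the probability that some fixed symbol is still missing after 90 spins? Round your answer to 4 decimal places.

0.0058

Each spin misses the fixed symbol with probability (18-1)/18 = 17/18, independently.
P(still missing after 90) = (17/18)^90 = 0.00583.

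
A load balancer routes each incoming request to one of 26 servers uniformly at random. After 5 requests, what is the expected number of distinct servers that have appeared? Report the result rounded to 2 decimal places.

For each server, P(seen in 5 requests) = 1 - (25/26)^5 = 0.178.
By linearity of expectation, E[distinct seen] = 26·(1 - (25/26)^5) = 4.630.

4.63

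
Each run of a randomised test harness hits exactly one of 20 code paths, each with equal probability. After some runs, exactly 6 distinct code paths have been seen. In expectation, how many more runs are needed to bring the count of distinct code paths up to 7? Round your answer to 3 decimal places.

1.429

From k distinct to k+1 distinct takes on average 20/(20-k) runs.
Only the k = 6 term is needed: E = 20/14 = 1.4286.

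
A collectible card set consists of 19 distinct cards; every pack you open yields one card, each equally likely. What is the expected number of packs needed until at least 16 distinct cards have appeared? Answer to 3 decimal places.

32.574

With k distinct cards already seen, the next new one arrives after an expected 19/(19-k) packs.
Sum over k = 0,...,15: E = 19/19 + 19/18 + 19/17 + ... + 19/5 + 19/4 = 32.5737.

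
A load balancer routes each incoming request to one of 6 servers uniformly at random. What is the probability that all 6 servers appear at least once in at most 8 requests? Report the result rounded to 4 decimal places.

By inclusion–exclusion over which servers are missing,
P(all seen) = Σ_{j=0}^{6} (-1)^j C(6,j)((6-j)/6)^8
= 1.00000 - 1.39541 + 0.58528 - 0.07813 + 0.00229 - 0.00000 + 0.00000
= 0.11403.

0.1140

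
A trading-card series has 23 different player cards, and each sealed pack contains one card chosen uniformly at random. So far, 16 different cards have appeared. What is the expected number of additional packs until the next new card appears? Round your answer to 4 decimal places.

Each pack yields a new card with probability (23-16)/23 = 7/23, so the wait is geometric with mean 23/7.
E = 23/7 = 3.28571.

3.2857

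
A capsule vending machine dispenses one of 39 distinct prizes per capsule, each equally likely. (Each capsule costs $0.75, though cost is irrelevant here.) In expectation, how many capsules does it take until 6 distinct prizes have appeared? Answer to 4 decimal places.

6.4250

Going from k to k+1 distinct takes a geometric number of capsules with mean 39/(39-k).
Sum over k = 0,...,5: E = 39/39 + 39/38 + 39/37 + 39/36 + 39/35 + 39/34 = 6.42505.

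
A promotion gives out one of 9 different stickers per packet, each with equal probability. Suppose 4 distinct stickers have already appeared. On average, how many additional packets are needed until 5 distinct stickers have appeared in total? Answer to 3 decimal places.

From k distinct to k+1 distinct takes on average 9/(9-k) packets.
Only the k = 4 term is needed: E = 9/5 = 1.8000.

1.800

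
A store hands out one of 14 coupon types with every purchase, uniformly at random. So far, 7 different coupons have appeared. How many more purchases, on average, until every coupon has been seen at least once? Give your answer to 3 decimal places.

From k distinct to k+1 distinct takes on average 14/(14-k) purchases.
Sum over k = 7,...,13: E = 14/7 + 14/6 + 14/5 + ... + 14/2 + 14/1 = 36.3000.

36.300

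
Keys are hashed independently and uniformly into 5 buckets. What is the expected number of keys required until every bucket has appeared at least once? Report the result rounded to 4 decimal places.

After k distinct buckets have appeared, the next key gives a new one with probability (5-k)/5, so the expected wait for the (k+1)-th is 5/(5-k).
E[T] = 5/5 + 5/4 + 5/3 + 5/2 + 5/1 = 5·H_{5}.
H_{5} = 2.28333, so E[T] = 11.41667.

11.4167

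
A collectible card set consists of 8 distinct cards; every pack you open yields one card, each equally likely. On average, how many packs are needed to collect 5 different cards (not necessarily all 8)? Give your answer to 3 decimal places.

With k distinct cards already seen, the next new one arrives after an expected 8/(8-k) packs.
Sum over k = 0,...,4: E = 8/8 + 8/7 + 8/6 + 8/5 + 8/4 = 7.0762.

7.076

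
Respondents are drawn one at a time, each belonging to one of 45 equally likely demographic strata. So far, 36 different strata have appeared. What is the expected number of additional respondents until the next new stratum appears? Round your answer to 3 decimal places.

5.000

The number of respondents until the next new stratum is geometric with success probability 9/45, so its mean is 45/9.
E = 45/9 = 5.0000.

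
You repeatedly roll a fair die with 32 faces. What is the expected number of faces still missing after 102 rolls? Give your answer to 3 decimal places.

For each face, P(unseen after 102) = (31/32)^102 = 0.0392.
By linearity of expectation, E[unseen] = 32·(31/32)^102 = 1.2553.

1.255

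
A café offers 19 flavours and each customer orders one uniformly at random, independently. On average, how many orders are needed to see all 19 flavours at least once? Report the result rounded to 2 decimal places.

67.41

After k distinct flavours have appeared, the next order gives a new one with probability (19-k)/19, so the expected wait for the (k+1)-th is 19/(19-k).
E[T] = 19/19 + 19/18 + 19/17 + ... + 19/2 + 19/1 = 19·H_{19}.
H_{19} = 3.548, so E[T] = 67.407.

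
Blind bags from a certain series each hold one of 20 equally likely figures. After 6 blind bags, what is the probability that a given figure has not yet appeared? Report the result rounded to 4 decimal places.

Each blind bag misses the fixed figure with probability (20-1)/20 = 19/20, independently.
P(still missing after 6) = (19/20)^6 = 0.73509.

0.7351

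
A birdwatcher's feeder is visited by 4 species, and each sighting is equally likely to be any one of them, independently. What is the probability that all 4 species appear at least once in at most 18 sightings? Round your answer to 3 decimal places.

0.977

By inclusion–exclusion over which species are missing,
P(all seen) = Σ_{j=0}^{4} (-1)^j C(4,j)((4-j)/4)^18
= 1.0000 - 0.0226 + 0.0000 - 0.0000 + 0.0000
= 0.9775.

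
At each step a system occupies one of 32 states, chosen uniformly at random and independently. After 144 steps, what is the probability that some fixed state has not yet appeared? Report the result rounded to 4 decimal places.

Each step misses the fixed state with probability (32-1)/32 = 31/32, independently.
P(still missing after 144) = (31/32)^144 = 0.01034.

0.0103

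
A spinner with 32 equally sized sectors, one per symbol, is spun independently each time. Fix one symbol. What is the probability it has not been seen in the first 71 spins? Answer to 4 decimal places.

On each spin the fixed symbol fails to appear with probability 31/32.
P(still missing after 71) = (31/32)^71 = 0.10496.

0.1050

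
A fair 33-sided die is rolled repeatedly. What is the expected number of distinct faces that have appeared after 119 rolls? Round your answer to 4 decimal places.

For each face, P(seen in 119 rolls) = 1 - (32/33)^119 = 0.97431.
By linearity of expectation, E[distinct seen] = 33·(1 - (32/33)^119) = 32.15238.

32.1524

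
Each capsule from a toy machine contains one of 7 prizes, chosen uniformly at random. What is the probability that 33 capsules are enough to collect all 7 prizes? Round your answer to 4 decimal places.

0.9571

Let A_i be the event that prize i is missing after 33 capsules. By inclusion–exclusion on the A_i,
P(all seen) = Σ_{j=0}^{7} (-1)^j C(7,j)((7-j)/7)^33
= 1.00000 - 0.04324 + 0.00032 - 0.00000 + 0.00000 - 0.00000 + 0.00000 - 0.00000
= 0.95708.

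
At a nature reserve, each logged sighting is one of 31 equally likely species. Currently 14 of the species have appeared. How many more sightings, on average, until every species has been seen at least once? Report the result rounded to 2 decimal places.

106.63

From k distinct to k+1 distinct takes on average 31/(31-k) sightings.
Sum over k = 14,...,30: E = 31/17 + 31/16 + 31/15 + ... + 31/2 + 31/1 = 106.626.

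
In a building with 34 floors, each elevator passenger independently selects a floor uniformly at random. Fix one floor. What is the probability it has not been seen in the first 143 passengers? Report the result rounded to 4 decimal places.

0.0140

On each passenger the fixed floor fails to appear with probability 33/34.
P(still missing after 143) = (33/34)^143 = 0.01400.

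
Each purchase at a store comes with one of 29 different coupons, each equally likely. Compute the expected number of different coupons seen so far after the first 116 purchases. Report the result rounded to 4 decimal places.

28.5050

For each coupon, P(seen in 116 purchases) = 1 - (28/29)^116 = 0.98293.
By linearity of expectation, E[distinct seen] = 29·(1 - (28/29)^116) = 28.50505.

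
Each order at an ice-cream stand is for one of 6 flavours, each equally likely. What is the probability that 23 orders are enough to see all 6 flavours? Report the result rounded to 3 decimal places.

0.911

Let A_i be the event that flavour i is missing after 23 orders. By inclusion–exclusion on the A_i,
P(all seen) = Σ_{j=0}^{6} (-1)^j C(6,j)((6-j)/6)^23
= 1.0000 - 0.0906 + 0.0013 - 0.0000 + 0.0000 - 0.0000 + 0.0000
= 0.9108.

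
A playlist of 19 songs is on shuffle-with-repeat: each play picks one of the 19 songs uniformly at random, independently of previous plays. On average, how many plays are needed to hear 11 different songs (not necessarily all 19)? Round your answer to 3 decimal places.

15.768

Going from k to k+1 distinct takes a geometric number of plays with mean 19/(19-k).
Sum over k = 0,...,10: E = 19/19 + 19/18 + 19/17 + ... + 19/10 + 19/9 = 15.7678.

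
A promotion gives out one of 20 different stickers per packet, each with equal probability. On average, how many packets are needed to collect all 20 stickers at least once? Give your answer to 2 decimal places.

71.95

The wait to go from k to k+1 distinct stickers is geometric with mean 20/(20-k).
E[T] = 20/20 + 20/19 + 20/18 + ... + 20/2 + 20/1 = 20·H_{20}.
H_{20} = 3.598, so E[T] = 71.955.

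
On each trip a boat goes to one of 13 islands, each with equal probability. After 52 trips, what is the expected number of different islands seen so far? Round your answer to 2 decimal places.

For each island, P(seen in 52 trips) = 1 - (12/13)^52 = 0.984.
By linearity of expectation, E[distinct seen] = 13·(1 - (12/13)^52) = 12.798.

12.80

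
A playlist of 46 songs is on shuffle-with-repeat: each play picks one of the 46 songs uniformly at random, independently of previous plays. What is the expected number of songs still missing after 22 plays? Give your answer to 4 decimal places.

28.3636

For each song, P(unseen after 22) = (45/46)^22 = 0.61660.
By linearity of expectation, E[unseen] = 46·(45/46)^22 = 28.36357.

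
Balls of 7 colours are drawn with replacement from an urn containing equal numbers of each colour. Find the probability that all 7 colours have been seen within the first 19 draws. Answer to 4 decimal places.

Let A_i be the event that colour i is missing after 19 draws. By inclusion–exclusion on the A_i,
P(all seen) = Σ_{j=0}^{7} (-1)^j C(7,j)((7-j)/7)^19
= 1.00000 - 0.37420 + 0.03514 - 0.00084 + 0.00000 - 0.00000 + 0.00000 - 0.00000
= 0.66009.

0.6601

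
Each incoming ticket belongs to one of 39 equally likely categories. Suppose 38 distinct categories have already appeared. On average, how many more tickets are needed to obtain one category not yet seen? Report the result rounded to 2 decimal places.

39.00

Each ticket yields a new category with probability (39-38)/39 = 1/39, so the wait is geometric with mean 39/1.
E = 39/1 = 39.000.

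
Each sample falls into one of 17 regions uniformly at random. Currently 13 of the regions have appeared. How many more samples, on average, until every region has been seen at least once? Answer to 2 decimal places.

With k distinct regions already seen, the next new one takes an expected 17/(17-k) samples.
Sum over k = 13,...,16: E = 17/4 + 17/3 + 17/2 + 17/1 = 35.417.

35.42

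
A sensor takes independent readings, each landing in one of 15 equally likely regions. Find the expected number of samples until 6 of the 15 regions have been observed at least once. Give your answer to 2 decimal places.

7.34

With k distinct regions already seen, the next new one arrives after an expected 15/(15-k) samples.
Sum over k = 0,...,5: E = 15/15 + 15/14 + 15/13 + 15/12 + 15/11 + 15/10 = 7.339.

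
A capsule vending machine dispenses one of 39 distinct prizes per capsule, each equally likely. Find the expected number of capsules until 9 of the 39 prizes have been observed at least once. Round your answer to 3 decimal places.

Going from k to k+1 distinct takes a geometric number of capsules with mean 39/(39-k).
Sum over k = 0,...,8: E = 39/39 + 39/38 + 39/37 + ... + 39/32 + 39/31 = 10.0837.

10.084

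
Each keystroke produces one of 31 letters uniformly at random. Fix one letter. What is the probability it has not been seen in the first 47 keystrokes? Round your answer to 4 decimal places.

0.2141

Each keystroke misses the fixed letter with probability (31-1)/31 = 30/31, independently.
P(still missing after 47) = (30/31)^47 = 0.21414.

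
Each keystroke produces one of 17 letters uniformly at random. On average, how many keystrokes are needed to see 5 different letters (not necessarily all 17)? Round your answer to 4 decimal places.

5.7178

Going from k to k+1 distinct takes a geometric number of keystrokes with mean 17/(17-k).
Sum over k = 0,...,4: E = 17/17 + 17/16 + 17/15 + 17/14 + 17/13 = 5.71781.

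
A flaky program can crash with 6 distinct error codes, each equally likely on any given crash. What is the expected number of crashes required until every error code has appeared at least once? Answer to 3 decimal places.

14.700

Split into phases: going from k distinct to k+1 distinct takes on average 6/(6-k) crashes.
E[T] = 6/6 + 6/5 + 6/4 + 6/3 + 6/2 + 6/1 = 6·H_{6}.
H_{6} = 2.4500, so E[T] = 14.7000.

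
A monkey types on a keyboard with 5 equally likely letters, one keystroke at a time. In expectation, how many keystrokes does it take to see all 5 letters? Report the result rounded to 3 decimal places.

11.417

After k distinct letters have appeared, the next keystroke gives a new one with probability (5-k)/5, so the expected wait for the (k+1)-th is 5/(5-k).
E[T] = 5/5 + 5/4 + 5/3 + 5/2 + 5/1 = 5·H_{5}.
H_{5} = 2.2833, so E[T] = 11.4167.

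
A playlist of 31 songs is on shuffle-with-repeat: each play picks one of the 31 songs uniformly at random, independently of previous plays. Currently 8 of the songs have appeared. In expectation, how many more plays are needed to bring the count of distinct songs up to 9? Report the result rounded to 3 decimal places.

From k distinct to k+1 distinct takes on average 31/(31-k) plays.
Only the k = 8 term is needed: E = 31/23 = 1.3478.

1.348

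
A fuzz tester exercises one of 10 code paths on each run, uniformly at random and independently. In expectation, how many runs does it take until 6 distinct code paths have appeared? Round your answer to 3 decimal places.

Going from k to k+1 distinct takes a geometric number of runs with mean 10/(10-k).
Sum over k = 0,...,5: E = 10/10 + 10/9 + 10/8 + 10/7 + 10/6 + 10/5 = 8.4563.

8.456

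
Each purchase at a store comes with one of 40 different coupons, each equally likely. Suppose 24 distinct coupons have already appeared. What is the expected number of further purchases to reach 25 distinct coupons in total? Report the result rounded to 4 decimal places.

With k distinct coupons already seen, the next new one takes an expected 40/(40-k) purchases.
Only the k = 24 term is needed: E = 40/16 = 2.50000.

2.5000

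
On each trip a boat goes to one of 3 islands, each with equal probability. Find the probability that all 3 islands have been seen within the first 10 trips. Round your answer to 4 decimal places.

By inclusion–exclusion over which islands are missing,
P(all seen) = Σ_{j=0}^{3} (-1)^j C(3,j)((3-j)/3)^10
= 1.00000 - 0.05202 + 0.00005 - 0.00000
= 0.94803.

0.9480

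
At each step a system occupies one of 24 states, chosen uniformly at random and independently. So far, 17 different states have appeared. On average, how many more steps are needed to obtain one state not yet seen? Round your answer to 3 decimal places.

Each step yields a new state with probability (24-17)/24 = 7/24, so the wait is geometric with mean 24/7.
E = 24/7 = 3.4286.

3.429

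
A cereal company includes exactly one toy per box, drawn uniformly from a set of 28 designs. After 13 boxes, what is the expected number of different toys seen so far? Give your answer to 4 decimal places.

10.5485

For each toy, P(seen in 13 boxes) = 1 - (27/28)^13 = 0.37673.
By linearity of expectation, E[distinct seen] = 28·(1 - (27/28)^13) = 10.54851.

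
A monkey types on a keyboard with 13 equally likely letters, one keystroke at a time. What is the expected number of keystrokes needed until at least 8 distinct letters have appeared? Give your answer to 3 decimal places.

11.658

Going from k to k+1 distinct takes a geometric number of keystrokes with mean 13/(13-k).
Sum over k = 0,...,7: E = 13/13 + 13/12 + 13/11 + ... + 13/7 + 13/6 = 11.6584.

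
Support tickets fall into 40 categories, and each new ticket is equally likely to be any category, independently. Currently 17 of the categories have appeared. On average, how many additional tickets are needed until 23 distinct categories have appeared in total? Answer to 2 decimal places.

From k distinct to k+1 distinct takes on average 40/(40-k) tickets.
Sum over k = 17,...,22: E = 40/23 + 40/22 + 40/21 + 40/20 + 40/19 + 40/18 = 11.790.

11.79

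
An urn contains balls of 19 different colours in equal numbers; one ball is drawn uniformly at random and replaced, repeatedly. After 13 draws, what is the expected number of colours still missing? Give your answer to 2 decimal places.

For each colour, P(unseen after 13) = (18/19)^13 = 0.495.
By linearity of expectation, E[unseen] = 19·(18/19)^13 = 9.408.

9.41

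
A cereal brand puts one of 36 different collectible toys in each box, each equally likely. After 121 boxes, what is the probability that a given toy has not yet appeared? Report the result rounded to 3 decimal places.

Each box misses the fixed toy with probability (36-1)/36 = 35/36, independently.
P(still missing after 121) = (35/36)^121 = 0.0331.

0.033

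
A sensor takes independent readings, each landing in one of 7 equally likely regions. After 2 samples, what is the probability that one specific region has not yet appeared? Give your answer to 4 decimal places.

On each sample the fixed region fails to appear with probability 6/7.
P(still missing after 2) = (6/7)^2 = 0.73469.

0.7347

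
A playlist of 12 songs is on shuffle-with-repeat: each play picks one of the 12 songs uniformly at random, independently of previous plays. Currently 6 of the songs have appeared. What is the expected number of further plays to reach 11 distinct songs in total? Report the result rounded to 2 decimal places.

With k distinct songs already seen, the next new one takes an expected 12/(12-k) plays.
Sum over k = 6,...,10: E = 12/6 + 12/5 + 12/4 + 12/3 + 12/2 = 17.400.

17.40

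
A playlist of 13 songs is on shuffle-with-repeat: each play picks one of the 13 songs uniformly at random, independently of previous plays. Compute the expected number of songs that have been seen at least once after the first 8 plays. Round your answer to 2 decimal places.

6.15

For each song, P(seen in 8 plays) = 1 - (12/13)^8 = 0.473.
By linearity of expectation, E[distinct seen] = 13·(1 - (12/13)^8) = 6.148.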